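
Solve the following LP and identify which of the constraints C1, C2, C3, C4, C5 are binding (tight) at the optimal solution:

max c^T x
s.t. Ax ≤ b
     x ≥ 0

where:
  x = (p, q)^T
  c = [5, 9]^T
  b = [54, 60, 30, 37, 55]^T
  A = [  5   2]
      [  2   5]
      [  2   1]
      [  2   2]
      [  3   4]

At p = 5, q = 10, compute slack b - a·x for each constraint:
  C1: 54 − 45 = 9  (slack)
  C2: 60 − 60 = 0  (binding)
  C3: 30 − 20 = 10  (slack)
  C4: 37 − 30 = 7  (slack)
  C5: 55 − 55 = 0  (binding)

Optimal: p = 5, q = 10
Binding: C2, C5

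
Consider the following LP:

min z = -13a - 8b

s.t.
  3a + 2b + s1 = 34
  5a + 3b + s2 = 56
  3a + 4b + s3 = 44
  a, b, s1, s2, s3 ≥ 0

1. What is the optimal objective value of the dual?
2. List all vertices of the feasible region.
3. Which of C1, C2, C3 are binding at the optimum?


1. -146
2. (0, 0), (11.2, 0), (10, 2), (8, 5), (0, 11)
3. C1, C2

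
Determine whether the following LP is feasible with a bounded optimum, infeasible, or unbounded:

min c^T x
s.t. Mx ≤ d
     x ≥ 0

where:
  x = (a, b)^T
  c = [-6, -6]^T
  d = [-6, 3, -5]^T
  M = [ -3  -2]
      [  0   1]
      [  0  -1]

Infeasible (no feasible solution exists)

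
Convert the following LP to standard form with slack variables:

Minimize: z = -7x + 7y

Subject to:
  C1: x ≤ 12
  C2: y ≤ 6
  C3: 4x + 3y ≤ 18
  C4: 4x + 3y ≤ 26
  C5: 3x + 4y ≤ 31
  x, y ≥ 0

min z = -7x + 7y

s.t.
  x + s1 = 12
  y + s2 = 6
  4x + 3y + s3 = 18
  4x + 3y + s4 = 26
  3x + 4y + s5 = 31
  x, y, s1, s2, s3, s4, s5 ≥ 0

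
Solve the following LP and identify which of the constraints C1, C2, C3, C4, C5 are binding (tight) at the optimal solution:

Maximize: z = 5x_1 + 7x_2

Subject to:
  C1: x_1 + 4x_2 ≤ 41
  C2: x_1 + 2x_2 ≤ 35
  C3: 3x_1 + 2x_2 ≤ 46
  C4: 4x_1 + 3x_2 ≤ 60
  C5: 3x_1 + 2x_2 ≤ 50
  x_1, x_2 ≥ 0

At x_1 = 9, x_2 = 8, compute slack b - a·x for each constraint:
  C1: 41 − 41 = 0  (binding)
  C2: 35 − 25 = 10  (slack)
  C3: 46 − 43 = 3  (slack)
  C4: 60 − 60 = 0  (binding)
  C5: 50 − 43 = 7  (slack)

Optimal: x_1 = 9, x_2 = 8
Binding: C1, C4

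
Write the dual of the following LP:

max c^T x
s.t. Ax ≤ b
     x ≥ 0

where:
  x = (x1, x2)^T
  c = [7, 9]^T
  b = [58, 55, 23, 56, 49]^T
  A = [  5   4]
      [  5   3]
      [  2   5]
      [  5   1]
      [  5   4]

Primal max cᵀx s.t. Ax ≤ b, x ≥ 0  →  Dual min bᵀy s.t. Aᵀy ≥ c, y ≥ 0.

Minimize: z = 58y1 + 55y2 + 23y3 + 56y4 + 49y5

Subject to:
  5y1 + 5y2 + 2y3 + 5y4 + 5y5 ≥ 7
  4y1 + 3y2 + 5y3 + y4 + 4y5 ≥ 9
  y1, y2, y3, y4, y5 ≥ 0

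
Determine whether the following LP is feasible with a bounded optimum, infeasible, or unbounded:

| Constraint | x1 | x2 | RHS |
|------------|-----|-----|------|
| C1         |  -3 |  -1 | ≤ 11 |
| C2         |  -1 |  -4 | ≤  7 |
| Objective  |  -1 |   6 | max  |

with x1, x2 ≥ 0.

Unbounded (objective can increase without bound)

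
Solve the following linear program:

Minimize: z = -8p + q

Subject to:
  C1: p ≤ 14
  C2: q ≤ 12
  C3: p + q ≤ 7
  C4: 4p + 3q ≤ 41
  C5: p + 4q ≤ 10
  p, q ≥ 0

Evaluate the objective at each vertex of the feasible region:
  z(0, 0) = 0
  z(7, 0) = -56  ←
  z(6, 1) = -47
  z(0, 2.5) = 2.5
The minimum is at p = 7, q = 0.

p = 7, q = 0, z = -56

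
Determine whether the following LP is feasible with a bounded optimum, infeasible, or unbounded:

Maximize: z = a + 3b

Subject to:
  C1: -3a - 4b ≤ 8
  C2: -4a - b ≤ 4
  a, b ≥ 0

Unbounded (objective can increase without bound)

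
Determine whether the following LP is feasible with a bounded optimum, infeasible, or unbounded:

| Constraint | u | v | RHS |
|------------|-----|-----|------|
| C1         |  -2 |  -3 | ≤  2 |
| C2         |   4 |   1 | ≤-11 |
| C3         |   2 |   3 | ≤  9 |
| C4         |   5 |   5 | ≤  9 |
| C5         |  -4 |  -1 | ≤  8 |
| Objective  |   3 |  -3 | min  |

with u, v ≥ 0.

Infeasible (no feasible solution exists)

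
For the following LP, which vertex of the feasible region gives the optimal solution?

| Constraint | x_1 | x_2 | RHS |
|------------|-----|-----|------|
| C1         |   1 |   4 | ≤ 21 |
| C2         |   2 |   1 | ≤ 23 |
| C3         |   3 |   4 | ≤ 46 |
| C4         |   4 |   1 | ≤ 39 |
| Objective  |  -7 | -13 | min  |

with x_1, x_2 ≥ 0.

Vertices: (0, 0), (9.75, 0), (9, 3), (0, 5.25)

Evaluate the objective at each vertex of the feasible region:
  z(0, 0) = 0
  z(9.75, 0) = -68.25
  z(9, 3) = -102  ←
  z(0, 5.25) = -68.25
The minimum is at x_1 = 9, x_2 = 3.

(9, 3)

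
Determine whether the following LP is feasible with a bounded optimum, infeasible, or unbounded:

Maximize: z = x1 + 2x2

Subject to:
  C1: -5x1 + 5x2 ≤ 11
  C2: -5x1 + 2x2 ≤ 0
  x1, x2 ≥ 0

Unbounded (objective can increase without bound)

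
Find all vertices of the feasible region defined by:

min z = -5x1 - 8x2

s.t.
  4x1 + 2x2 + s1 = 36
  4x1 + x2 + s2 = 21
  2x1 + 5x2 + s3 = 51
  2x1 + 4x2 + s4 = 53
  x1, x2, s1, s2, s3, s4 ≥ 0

(0, 0), (5.25, 0), (3, 9), (0, 10.2)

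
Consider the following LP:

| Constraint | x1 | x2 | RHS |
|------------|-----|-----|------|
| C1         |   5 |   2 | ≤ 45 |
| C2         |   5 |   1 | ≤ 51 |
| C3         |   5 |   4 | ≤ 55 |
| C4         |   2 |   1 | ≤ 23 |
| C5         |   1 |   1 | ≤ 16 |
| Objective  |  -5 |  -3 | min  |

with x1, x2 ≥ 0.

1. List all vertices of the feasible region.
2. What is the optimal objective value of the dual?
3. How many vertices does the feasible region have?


1. (0, 0), (9, 0), (7, 5), (0, 13.75)
2. -50
3. 4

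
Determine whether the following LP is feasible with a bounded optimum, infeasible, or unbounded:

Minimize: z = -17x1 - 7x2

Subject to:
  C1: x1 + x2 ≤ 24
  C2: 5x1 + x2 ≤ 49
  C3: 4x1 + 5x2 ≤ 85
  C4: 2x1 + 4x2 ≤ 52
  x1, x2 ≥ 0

Feasible with a bounded optimal solution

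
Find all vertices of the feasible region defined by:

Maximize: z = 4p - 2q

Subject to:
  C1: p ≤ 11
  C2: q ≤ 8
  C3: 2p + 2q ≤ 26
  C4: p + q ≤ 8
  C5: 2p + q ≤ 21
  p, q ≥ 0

(0, 0), (8, 0), (0, 8)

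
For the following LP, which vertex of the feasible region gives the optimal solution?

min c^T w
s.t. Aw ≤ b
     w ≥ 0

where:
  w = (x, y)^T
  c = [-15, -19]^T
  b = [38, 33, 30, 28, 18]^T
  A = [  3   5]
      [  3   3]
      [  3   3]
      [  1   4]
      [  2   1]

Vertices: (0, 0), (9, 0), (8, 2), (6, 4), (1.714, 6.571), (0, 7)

Evaluate the objective at each vertex of the feasible region:
  z(0, 0) = 0
  z(9, 0) = -135
  z(8, 2) = -158
  z(6, 4) = -166  ←
  z(1.714, 6.571) = -150.6
  z(0, 7) = -133
The minimum is at x = 6, y = 4.

(6, 4)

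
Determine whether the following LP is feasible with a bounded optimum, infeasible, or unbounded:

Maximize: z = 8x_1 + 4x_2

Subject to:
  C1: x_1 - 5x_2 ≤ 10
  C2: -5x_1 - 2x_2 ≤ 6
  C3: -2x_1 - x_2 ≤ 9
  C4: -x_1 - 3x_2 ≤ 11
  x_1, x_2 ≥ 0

Unbounded (objective can increase without bound)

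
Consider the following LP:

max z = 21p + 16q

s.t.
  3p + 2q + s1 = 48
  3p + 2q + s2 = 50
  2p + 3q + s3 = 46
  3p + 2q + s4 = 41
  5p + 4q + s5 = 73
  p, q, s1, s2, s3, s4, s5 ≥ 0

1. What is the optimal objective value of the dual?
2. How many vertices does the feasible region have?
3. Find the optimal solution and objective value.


1. 301
2. 5
3. p = 9, q = 7, z = 301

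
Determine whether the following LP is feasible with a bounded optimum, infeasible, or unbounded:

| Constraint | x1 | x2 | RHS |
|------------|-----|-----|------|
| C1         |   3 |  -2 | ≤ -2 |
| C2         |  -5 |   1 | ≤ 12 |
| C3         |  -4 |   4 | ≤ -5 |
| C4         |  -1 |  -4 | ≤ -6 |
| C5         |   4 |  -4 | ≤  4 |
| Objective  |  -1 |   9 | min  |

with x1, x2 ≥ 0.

Infeasible (no feasible solution exists)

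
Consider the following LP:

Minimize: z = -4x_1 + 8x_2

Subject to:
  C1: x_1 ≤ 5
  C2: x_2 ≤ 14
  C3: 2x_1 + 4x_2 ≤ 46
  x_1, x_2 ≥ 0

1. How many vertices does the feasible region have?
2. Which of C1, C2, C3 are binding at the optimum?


1. 4
2. C1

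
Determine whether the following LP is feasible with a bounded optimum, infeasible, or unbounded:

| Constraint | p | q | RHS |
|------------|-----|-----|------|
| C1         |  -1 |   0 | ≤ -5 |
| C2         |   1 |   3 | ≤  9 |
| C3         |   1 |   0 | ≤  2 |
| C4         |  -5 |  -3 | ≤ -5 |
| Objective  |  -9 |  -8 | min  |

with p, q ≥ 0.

Infeasible (no feasible solution exists)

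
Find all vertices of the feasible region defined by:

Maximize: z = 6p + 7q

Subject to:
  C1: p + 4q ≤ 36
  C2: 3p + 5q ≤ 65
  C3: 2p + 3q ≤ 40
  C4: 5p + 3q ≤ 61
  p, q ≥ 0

(0, 0), (12.2, 0), (8, 7), (0, 9)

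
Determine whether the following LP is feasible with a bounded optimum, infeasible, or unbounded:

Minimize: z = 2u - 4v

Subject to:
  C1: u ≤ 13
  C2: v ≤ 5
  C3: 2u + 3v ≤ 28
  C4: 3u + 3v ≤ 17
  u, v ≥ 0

Feasible with a bounded optimal solution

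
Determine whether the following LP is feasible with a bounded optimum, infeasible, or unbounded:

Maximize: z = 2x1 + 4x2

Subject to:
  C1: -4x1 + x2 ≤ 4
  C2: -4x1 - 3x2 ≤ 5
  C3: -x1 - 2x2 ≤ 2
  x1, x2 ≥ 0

Unbounded (objective can increase without bound)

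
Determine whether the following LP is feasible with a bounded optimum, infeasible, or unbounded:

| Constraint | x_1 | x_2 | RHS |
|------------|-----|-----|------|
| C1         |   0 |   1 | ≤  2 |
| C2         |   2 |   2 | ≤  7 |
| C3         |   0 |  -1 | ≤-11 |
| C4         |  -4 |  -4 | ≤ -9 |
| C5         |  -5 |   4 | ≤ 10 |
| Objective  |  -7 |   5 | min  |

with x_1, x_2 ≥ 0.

Infeasible (no feasible solution exists)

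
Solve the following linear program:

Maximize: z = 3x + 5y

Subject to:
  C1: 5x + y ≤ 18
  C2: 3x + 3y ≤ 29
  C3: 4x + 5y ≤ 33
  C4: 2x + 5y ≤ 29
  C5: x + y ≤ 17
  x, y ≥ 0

Evaluate the objective at each vertex of the feasible region:
  z(0, 0) = 0
  z(3.6, 0) = 10.8
  z(2.714, 4.429) = 30.29
  z(2, 5) = 31  ←
  z(0, 5.8) = 29
The maximum is at x = 2, y = 5.

x = 2, y = 5, z = 31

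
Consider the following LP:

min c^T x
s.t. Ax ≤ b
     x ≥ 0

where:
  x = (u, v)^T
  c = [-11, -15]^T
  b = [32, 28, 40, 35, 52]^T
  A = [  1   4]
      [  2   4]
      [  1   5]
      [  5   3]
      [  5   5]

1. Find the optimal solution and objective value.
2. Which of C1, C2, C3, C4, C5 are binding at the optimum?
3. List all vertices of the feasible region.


1. u = 4, v = 5, z = -119
2. C2, C4
3. (0, 0), (7, 0), (4, 5), (0, 7)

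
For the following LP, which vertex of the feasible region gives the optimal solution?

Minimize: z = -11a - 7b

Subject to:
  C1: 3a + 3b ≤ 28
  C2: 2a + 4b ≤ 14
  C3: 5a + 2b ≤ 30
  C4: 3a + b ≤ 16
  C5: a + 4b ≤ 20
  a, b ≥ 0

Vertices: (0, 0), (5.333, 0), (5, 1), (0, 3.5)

Evaluate the objective at each vertex of the feasible region:
  z(0, 0) = 0
  z(5.333, 0) = -58.67
  z(5, 1) = -62  ←
  z(0, 3.5) = -24.5
The minimum is at a = 5, b = 1.

(5, 1)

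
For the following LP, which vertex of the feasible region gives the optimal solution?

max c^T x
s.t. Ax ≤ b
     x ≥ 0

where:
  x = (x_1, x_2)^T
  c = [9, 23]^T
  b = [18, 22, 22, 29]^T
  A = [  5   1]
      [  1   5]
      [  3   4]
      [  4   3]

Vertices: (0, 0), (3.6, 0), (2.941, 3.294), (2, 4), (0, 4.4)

Evaluate the objective at each vertex of the feasible region:
  z(0, 0) = 0
  z(3.6, 0) = 32.4
  z(2.941, 3.294) = 102.2
  z(2, 4) = 110  ←
  z(0, 4.4) = 101.2
The maximum is at x_1 = 2, x_2 = 4.

(2, 4)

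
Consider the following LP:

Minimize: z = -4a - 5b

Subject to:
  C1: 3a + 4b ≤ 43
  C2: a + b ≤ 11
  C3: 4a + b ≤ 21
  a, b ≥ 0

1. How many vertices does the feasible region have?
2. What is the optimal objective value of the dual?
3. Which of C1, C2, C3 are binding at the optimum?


1. 5
2. -54
3. C1, C2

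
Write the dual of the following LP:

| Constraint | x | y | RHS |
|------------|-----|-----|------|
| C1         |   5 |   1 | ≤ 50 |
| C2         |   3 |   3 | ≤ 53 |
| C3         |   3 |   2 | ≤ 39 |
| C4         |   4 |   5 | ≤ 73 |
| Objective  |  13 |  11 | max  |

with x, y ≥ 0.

Primal max cᵀx s.t. Ax ≤ b, x ≥ 0  →  Dual min bᵀy s.t. Aᵀy ≥ c, y ≥ 0.

Minimize: z = 50y1 + 53y2 + 39y3 + 73y4

Subject to:
  5y1 + 3y2 + 3y3 + 4y4 ≥ 13
  y1 + 3y2 + 2y3 + 5y4 ≥ 11
  y1, y2, y3, y4 ≥ 0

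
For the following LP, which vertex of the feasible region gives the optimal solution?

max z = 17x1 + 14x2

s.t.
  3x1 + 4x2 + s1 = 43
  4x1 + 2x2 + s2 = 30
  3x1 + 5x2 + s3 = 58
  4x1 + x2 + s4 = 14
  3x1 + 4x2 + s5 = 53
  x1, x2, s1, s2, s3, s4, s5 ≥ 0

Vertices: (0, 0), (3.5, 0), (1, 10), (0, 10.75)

Evaluate the objective at each vertex of the feasible region:
  z(0, 0) = 0
  z(3.5, 0) = 59.5
  z(1, 10) = 157  ←
  z(0, 10.75) = 150.5
The maximum is at x1 = 1, x2 = 10.

(1, 10)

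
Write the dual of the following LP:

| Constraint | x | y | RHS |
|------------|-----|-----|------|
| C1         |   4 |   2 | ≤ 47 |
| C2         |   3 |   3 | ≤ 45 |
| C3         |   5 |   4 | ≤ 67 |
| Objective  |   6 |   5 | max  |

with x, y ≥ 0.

Primal max cᵀx s.t. Ax ≤ b, x ≥ 0  →  Dual min bᵀy s.t. Aᵀy ≥ c, y ≥ 0.

Minimize: z = 47y1 + 45y2 + 67y3

Subject to:
  4y1 + 3y2 + 5y3 ≥ 6
  2y1 + 3y2 + 4y3 ≥ 5
  y1, y2, y3 ≥ 0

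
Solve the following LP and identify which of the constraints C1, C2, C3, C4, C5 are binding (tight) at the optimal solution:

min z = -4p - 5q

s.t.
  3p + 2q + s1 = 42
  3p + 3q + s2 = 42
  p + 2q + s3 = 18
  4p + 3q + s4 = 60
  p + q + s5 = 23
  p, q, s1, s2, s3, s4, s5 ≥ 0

At p = 10, q = 4, compute slack b - a·x for each constraint:
  C1: 42 − 38 = 4  (slack)
  C2: 42 − 42 = 0  (binding)
  C3: 18 − 18 = 0  (binding)
  C4: 60 − 52 = 8  (slack)
  C5: 23 − 14 = 9  (slack)

Optimal: p = 10, q = 4
Binding: C2, C3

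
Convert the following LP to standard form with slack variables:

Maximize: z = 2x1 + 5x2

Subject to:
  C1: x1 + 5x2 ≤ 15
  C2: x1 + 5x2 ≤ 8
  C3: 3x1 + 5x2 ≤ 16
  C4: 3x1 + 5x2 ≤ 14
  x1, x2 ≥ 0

max z = 2x1 + 5x2

s.t.
  x1 + 5x2 + s1 = 15
  x1 + 5x2 + s2 = 8
  3x1 + 5x2 + s3 = 16
  3x1 + 5x2 + s4 = 14
  x1, x2, s1, s2, s3, s4 ≥ 0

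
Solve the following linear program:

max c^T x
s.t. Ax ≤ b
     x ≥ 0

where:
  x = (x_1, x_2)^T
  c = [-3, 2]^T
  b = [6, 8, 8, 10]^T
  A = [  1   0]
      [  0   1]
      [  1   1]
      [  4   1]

Evaluate the objective at each vertex of the feasible region:
  z(0, 0) = 0
  z(2.5, 0) = -7.5
  z(0.6667, 7.333) = 12.67
  z(0, 8) = 16  ←
The maximum is at x_1 = 0, x_2 = 8.

x_1 = 0, x_2 = 8, z = 16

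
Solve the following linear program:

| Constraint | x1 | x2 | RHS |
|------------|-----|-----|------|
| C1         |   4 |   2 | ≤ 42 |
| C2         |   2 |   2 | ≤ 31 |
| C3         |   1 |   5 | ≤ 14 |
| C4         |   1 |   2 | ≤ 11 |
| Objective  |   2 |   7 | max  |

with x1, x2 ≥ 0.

Evaluate the objective at each vertex of the feasible region:
  z(0, 0) = 0
  z(10.5, 0) = 21
  z(10.33, 0.3333) = 23
  z(9, 1) = 25  ←
  z(0, 2.8) = 19.6
The maximum is at x1 = 9, x2 = 1.

x1 = 9, x2 = 1, z = 25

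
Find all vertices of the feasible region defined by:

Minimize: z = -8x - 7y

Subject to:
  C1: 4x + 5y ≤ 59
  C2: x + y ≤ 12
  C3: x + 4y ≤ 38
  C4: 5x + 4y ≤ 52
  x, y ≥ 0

(0, 0), (10.4, 0), (4, 8), (3.333, 8.667), (0, 9.5)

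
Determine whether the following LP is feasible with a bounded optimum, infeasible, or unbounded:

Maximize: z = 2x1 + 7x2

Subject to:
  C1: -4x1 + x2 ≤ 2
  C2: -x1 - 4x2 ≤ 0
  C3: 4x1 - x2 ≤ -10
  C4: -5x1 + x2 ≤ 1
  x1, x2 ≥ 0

Infeasible (no feasible solution exists)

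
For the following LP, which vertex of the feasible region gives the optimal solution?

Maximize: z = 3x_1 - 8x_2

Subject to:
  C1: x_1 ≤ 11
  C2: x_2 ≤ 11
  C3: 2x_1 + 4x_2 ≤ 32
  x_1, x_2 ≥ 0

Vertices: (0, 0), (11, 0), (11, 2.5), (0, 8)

Evaluate the objective at each vertex of the feasible region:
  z(0, 0) = 0
  z(11, 0) = 33  ←
  z(11, 2.5) = 13
  z(0, 8) = -64
The maximum is at x_1 = 11, x_2 = 0.

(11, 0)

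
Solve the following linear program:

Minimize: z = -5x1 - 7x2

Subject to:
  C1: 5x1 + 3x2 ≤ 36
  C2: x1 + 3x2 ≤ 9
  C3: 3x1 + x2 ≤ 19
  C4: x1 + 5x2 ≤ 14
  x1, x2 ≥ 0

Evaluate the objective at each vertex of the feasible region:
  z(0, 0) = 0
  z(6.333, 0) = -31.67
  z(6, 1) = -37  ←
  z(1.5, 2.5) = -25
  z(0, 2.8) = -19.6
The minimum is at x1 = 6, x2 = 1.

x1 = 6, x2 = 1, z = -37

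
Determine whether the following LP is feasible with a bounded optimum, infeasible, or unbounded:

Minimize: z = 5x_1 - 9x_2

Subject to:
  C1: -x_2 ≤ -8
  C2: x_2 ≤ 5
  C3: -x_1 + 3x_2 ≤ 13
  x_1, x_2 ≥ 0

Infeasible (no feasible solution exists)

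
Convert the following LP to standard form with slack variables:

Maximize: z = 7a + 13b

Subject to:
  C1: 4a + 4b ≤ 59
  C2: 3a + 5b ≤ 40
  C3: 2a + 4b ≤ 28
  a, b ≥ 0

max z = 7a + 13b

s.t.
  4a + 4b + s1 = 59
  3a + 5b + s2 = 40
  2a + 4b + s3 = 28
  a, b, s1, s2, s3 ≥ 0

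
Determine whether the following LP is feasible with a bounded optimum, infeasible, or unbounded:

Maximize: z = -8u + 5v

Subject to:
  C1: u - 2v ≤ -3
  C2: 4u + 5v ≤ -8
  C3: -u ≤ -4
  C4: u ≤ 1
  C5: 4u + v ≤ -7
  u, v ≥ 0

Infeasible (no feasible solution exists)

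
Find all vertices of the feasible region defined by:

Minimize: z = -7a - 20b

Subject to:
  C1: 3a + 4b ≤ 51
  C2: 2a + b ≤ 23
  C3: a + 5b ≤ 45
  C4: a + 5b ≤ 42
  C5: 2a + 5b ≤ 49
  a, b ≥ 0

(0, 0), (11.5, 0), (8.25, 6.5), (7, 7), (0, 8.4)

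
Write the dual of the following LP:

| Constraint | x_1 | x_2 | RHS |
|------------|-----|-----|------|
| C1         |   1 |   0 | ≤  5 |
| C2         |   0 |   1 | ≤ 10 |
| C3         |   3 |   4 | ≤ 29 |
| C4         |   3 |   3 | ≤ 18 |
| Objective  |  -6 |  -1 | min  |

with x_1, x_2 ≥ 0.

Primal min cᵀx s.t. Ax ≤ b, x ≥ 0  →  Dual max −bᵀy s.t. Aᵀy ≥ −c, y ≥ 0.

Maximize: z = -5y1 - 10y2 - 29y3 - 18y4

Subject to:
  y1 + 3y3 + 3y4 ≥ 6
  y2 + 4y3 + 3y4 ≥ 1
  y1, y2, y3, y4 ≥ 0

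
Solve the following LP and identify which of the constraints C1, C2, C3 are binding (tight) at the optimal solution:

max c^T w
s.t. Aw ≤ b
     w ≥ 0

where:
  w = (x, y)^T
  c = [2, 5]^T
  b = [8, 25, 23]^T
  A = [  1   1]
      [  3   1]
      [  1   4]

At x = 3, y = 5, compute slack b - a·x for each constraint:
  C1: 8 − 8 = 0  (binding)
  C2: 25 − 14 = 11  (slack)
  C3: 23 − 23 = 0  (binding)

Optimal: x = 3, y = 5
Binding: C1, C3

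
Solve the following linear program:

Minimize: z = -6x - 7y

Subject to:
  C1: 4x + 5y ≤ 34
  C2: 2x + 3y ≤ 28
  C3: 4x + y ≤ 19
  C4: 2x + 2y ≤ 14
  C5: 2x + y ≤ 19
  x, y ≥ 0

Evaluate the objective at each vertex of the feasible region:
  z(0, 0) = 0
  z(4.75, 0) = -28.5
  z(4, 3) = -45
  z(1, 6) = -48  ←
  z(0, 6.8) = -47.6
The minimum is at x = 1, y = 6.

x = 1, y = 6, z = -48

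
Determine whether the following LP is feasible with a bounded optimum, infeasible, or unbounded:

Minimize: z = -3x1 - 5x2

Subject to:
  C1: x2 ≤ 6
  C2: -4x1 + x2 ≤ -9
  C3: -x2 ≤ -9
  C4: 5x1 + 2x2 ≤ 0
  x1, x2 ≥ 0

Infeasible (no feasible solution exists)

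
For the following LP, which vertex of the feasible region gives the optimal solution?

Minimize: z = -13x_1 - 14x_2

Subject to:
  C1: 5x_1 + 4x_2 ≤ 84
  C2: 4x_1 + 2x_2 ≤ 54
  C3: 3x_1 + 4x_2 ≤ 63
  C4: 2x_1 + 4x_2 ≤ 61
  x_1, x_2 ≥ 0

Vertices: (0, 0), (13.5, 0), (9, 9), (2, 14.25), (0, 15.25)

Evaluate the objective at each vertex of the feasible region:
  z(0, 0) = 0
  z(13.5, 0) = -175.5
  z(9, 9) = -243  ←
  z(2, 14.25) = -225.5
  z(0, 15.25) = -213.5
The minimum is at x_1 = 9, x_2 = 9.

(9, 9)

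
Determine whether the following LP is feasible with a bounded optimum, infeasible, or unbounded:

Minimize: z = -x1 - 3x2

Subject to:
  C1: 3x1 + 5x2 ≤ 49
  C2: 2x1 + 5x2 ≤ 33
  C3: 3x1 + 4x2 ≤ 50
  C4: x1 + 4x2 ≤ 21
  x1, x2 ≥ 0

Feasible with a bounded optimal solution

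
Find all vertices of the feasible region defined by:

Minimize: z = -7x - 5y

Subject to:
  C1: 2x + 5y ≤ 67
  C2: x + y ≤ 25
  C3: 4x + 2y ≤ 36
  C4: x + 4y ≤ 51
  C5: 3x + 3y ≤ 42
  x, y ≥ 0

(0, 0), (9, 0), (4, 10), (1.667, 12.33), (0, 12.75)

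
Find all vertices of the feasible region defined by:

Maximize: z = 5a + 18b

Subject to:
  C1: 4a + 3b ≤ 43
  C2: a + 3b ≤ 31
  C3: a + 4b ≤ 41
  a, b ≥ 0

(0, 0), (10.75, 0), (4, 9), (1, 10), (0, 10.25)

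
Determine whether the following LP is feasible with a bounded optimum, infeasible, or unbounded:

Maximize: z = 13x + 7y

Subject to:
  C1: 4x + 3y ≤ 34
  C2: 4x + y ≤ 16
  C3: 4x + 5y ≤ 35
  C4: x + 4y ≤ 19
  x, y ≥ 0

Feasible with a bounded optimal solution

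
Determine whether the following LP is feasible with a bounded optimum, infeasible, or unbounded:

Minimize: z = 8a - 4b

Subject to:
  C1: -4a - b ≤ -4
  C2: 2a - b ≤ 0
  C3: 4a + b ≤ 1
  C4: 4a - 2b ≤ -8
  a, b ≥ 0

Infeasible (no feasible solution exists)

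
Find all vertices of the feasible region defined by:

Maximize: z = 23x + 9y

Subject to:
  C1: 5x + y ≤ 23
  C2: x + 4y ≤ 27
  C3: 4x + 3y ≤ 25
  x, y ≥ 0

(0, 0), (4.6, 0), (4, 3), (1.462, 6.385), (0, 6.75)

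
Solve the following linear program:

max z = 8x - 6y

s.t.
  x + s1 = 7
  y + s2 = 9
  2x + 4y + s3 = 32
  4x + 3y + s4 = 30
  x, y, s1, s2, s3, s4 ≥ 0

Evaluate the objective at each vertex of the feasible region:
  z(0, 0) = 0
  z(7, 0) = 56  ←
  z(7, 0.6667) = 52
  z(2.4, 6.8) = -21.6
  z(0, 8) = -48
The maximum is at x = 7, y = 0.

x = 7, y = 0, z = 56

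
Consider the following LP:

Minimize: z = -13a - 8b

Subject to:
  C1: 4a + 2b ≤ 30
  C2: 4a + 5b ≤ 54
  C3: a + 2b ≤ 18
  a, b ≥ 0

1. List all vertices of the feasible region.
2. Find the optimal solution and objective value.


1. (0, 0), (7.5, 0), (4, 7), (0, 9)
2. a = 4, b = 7, z = -108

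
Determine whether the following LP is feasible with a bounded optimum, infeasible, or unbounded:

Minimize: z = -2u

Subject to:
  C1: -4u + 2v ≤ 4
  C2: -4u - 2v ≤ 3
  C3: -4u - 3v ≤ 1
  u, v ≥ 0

Unbounded (objective can decrease without bound)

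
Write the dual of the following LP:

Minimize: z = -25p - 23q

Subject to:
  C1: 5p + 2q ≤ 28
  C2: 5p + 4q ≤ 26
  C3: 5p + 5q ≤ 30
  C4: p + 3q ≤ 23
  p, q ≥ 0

Primal min cᵀx s.t. Ax ≤ b, x ≥ 0  →  Dual max −bᵀy s.t. Aᵀy ≥ −c, y ≥ 0.

Maximize: z = -28y1 - 26y2 - 30y3 - 23y4

Subject to:
  5y1 + 5y2 + 5y3 + y4 ≥ 25
  2y1 + 4y2 + 5y3 + 3y4 ≥ 23
  y1, y2, y3, y4 ≥ 0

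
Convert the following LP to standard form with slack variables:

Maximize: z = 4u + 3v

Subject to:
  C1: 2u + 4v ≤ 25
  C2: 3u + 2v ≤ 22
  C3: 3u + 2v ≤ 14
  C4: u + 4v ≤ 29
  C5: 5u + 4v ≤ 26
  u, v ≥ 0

max z = 4u + 3v

s.t.
  2u + 4v + s1 = 25
  3u + 2v + s2 = 22
  3u + 2v + s3 = 14
  u + 4v + s4 = 29
  5u + 4v + s5 = 26
  u, v, s1, s2, s3, s4, s5 ≥ 0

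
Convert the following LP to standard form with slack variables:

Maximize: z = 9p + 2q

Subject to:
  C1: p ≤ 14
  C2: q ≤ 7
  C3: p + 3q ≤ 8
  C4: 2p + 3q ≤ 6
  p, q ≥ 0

max z = 9p + 2q

s.t.
  p + s1 = 14
  q + s2 = 7
  p + 3q + s3 = 8
  2p + 3q + s4 = 6
  p, q, s1, s2, s3, s4 ≥ 0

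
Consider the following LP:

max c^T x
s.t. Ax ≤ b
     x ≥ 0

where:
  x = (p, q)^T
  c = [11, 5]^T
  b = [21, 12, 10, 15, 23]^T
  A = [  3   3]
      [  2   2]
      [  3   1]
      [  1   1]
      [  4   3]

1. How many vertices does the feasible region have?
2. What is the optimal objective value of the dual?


1. 4
2. 42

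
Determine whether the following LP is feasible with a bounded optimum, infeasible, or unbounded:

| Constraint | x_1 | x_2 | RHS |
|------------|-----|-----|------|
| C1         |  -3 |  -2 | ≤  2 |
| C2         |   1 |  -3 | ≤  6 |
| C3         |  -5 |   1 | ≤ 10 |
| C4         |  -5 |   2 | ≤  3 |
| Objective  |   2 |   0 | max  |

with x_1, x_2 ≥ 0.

Unbounded (objective can increase without bound)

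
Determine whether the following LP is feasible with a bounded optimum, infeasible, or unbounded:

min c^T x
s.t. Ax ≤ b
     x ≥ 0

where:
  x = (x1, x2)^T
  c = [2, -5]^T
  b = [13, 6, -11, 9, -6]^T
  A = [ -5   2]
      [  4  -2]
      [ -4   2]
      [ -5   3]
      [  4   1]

Infeasible (no feasible solution exists)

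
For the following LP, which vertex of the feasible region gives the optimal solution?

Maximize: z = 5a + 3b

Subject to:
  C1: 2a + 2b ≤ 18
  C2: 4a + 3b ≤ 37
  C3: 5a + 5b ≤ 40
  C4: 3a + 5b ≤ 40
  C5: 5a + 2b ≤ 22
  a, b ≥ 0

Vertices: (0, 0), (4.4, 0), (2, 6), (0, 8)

Evaluate the objective at each vertex of the feasible region:
  z(0, 0) = 0
  z(4.4, 0) = 22
  z(2, 6) = 28  ←
  z(0, 8) = 24
The maximum is at a = 2, b = 6.

(2, 6)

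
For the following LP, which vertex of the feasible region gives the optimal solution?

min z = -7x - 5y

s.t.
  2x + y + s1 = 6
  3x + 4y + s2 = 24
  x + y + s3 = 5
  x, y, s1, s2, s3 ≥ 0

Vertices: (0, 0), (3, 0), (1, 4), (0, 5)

Evaluate the objective at each vertex of the feasible region:
  z(0, 0) = 0
  z(3, 0) = -21
  z(1, 4) = -27  ←
  z(0, 5) = -25
The minimum is at x = 1, y = 4.

(1, 4)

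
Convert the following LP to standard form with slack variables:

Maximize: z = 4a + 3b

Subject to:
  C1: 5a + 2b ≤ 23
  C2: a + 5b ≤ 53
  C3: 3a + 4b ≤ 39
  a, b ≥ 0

max z = 4a + 3b

s.t.
  5a + 2b + s1 = 23
  a + 5b + s2 = 53
  3a + 4b + s3 = 39
  a, b, s1, s2, s3 ≥ 0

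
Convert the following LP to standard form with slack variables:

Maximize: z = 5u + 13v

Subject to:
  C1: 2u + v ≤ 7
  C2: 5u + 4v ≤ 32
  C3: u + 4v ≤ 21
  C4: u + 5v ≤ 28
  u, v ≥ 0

max z = 5u + 13v

s.t.
  2u + v + s1 = 7
  5u + 4v + s2 = 32
  u + 4v + s3 = 21
  u + 5v + s4 = 28
  u, v, s1, s2, s3, s4 ≥ 0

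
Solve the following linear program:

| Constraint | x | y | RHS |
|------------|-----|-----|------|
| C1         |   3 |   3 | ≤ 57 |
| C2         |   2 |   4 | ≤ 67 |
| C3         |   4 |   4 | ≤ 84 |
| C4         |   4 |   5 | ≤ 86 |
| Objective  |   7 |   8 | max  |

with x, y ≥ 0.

Evaluate the objective at each vertex of the feasible region:
  z(0, 0) = 0
  z(19, 0) = 133
  z(9, 10) = 143  ←
  z(1.5, 16) = 138.5
  z(0, 16.75) = 134
The maximum is at x = 9, y = 10.

x = 9, y = 10, z = 143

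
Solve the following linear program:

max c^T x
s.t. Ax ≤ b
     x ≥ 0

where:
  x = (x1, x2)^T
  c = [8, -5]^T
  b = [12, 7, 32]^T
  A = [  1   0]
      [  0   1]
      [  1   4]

Evaluate the objective at each vertex of the feasible region:
  z(0, 0) = 0
  z(12, 0) = 96  ←
  z(12, 5) = 71
  z(4, 7) = -3
  z(0, 7) = -35
The maximum is at x1 = 12, x2 = 0.

x1 = 12, x2 = 0, z = 96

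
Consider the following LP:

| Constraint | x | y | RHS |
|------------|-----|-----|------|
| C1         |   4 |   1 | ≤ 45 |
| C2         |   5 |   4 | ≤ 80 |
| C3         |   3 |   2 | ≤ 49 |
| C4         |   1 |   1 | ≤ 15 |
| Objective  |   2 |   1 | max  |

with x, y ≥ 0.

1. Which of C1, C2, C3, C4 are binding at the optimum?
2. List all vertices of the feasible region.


1. C1, C4
2. (0, 0), (11.25, 0), (10, 5), (0, 15)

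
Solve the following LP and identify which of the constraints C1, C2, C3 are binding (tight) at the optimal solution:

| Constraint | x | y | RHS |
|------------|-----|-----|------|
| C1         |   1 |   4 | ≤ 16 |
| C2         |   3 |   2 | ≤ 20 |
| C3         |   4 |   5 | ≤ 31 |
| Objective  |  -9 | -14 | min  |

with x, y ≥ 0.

At x = 4, y = 3, compute slack b - a·x for each constraint:
  C1: 16 − 16 = 0  (binding)
  C2: 20 − 18 = 2  (slack)
  C3: 31 − 31 = 0  (binding)

Optimal: x = 4, y = 3
Binding: C1, C3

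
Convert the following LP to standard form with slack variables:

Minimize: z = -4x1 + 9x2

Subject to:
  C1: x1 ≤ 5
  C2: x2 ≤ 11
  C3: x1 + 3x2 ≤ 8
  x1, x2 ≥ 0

min z = -4x1 + 9x2

s.t.
  x1 + s1 = 5
  x2 + s2 = 11
  x1 + 3x2 + s3 = 8
  x1, x2, s1, s2, s3 ≥ 0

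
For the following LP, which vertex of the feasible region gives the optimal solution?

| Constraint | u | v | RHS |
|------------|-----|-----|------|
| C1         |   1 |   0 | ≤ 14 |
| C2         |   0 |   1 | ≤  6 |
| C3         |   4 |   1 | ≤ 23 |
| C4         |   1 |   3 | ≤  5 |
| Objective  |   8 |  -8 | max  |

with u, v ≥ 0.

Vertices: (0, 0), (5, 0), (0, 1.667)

Evaluate the objective at each vertex of the feasible region:
  z(0, 0) = 0
  z(5, 0) = 40  ←
  z(0, 1.667) = -13.33
The maximum is at u = 5, v = 0.

(5, 0)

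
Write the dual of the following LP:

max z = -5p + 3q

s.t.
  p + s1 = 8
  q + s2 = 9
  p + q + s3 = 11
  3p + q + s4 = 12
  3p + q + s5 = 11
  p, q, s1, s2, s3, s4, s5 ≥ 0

Primal max cᵀx s.t. Ax ≤ b, x ≥ 0  →  Dual min bᵀy s.t. Aᵀy ≥ c, y ≥ 0.

Minimize: z = 8y1 + 9y2 + 11y3 + 12y4 + 11y5

Subject to:
  y1 + y3 + 3y4 + 3y5 ≥ -5
  y2 + y3 + y4 + y5 ≥ 3
  y1, y2, y3, y4, y5 ≥ 0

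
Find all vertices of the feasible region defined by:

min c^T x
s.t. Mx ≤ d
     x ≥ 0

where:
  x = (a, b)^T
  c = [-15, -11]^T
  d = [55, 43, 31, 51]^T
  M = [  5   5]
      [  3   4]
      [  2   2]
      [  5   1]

(0, 0), (10.2, 0), (10, 1), (1, 10), (0, 10.75)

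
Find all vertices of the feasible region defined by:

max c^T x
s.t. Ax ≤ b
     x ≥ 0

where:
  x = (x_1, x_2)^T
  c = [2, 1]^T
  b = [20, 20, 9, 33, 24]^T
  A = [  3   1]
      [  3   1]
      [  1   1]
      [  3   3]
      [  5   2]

(0, 0), (4.8, 0), (2, 7), (0, 9)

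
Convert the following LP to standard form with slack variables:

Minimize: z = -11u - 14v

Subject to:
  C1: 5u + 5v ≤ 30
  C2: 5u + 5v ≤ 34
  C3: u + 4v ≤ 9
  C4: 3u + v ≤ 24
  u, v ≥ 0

min z = -11u - 14v

s.t.
  5u + 5v + s1 = 30
  5u + 5v + s2 = 34
  u + 4v + s3 = 9
  3u + v + s4 = 24
  u, v, s1, s2, s3, s4 ≥ 0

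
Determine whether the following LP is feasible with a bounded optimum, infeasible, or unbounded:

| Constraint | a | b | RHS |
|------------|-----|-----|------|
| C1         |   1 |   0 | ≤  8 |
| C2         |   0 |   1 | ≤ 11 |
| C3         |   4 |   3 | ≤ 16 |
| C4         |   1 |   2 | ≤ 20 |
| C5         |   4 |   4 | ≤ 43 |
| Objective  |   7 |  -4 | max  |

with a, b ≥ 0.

Feasible with a bounded optimal solution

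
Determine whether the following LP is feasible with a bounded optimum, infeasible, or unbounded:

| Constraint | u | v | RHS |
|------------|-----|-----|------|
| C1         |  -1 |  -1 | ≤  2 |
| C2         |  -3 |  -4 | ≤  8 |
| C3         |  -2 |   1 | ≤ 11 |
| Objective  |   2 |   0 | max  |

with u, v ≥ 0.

Unbounded (objective can increase without bound)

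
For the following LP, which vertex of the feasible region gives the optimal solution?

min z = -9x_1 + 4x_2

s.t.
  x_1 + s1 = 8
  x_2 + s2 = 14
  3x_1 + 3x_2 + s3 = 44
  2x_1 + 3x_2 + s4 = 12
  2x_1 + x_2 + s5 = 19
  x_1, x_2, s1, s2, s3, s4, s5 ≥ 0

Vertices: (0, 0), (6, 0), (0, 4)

Evaluate the objective at each vertex of the feasible region:
  z(0, 0) = 0
  z(6, 0) = -54  ←
  z(0, 4) = 16
The minimum is at x_1 = 6, x_2 = 0.

(6, 0)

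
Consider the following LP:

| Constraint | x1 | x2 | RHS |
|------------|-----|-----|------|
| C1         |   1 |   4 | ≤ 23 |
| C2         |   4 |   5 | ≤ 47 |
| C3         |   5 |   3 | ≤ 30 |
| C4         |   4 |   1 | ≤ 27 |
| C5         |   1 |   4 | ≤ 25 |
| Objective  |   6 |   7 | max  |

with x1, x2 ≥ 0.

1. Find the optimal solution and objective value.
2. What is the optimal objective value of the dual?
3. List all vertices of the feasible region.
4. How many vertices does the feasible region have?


1. x1 = 3, x2 = 5, z = 53
2. 53
3. (0, 0), (6, 0), (3, 5), (0, 5.75)
4. 4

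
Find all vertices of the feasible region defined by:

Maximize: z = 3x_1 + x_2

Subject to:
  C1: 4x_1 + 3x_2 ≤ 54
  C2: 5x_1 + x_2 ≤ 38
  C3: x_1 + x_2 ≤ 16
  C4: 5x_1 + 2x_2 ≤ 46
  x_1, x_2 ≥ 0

(0, 0), (7.6, 0), (6, 8), (4.667, 11.33), (0, 16)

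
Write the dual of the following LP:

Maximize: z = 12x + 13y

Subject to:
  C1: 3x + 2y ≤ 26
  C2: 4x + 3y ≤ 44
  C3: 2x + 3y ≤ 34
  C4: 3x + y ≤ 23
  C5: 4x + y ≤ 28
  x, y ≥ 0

Primal max cᵀx s.t. Ax ≤ b, x ≥ 0  →  Dual min bᵀy s.t. Aᵀy ≥ c, y ≥ 0.

Minimize: z = 26y1 + 44y2 + 34y3 + 23y4 + 28y5

Subject to:
  3y1 + 4y2 + 2y3 + 3y4 + 4y5 ≥ 12
  2y1 + 3y2 + 3y3 + y4 + y5 ≥ 13
  y1, y2, y3, y4, y5 ≥ 0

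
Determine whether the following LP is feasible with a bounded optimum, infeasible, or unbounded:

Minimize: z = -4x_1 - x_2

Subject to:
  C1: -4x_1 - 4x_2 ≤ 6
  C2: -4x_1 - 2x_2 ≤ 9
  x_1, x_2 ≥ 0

Unbounded (objective can decrease without bound)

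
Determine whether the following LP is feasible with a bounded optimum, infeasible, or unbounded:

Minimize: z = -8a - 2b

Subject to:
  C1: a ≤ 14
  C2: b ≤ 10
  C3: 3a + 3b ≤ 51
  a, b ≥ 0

Feasible with a bounded optimal solution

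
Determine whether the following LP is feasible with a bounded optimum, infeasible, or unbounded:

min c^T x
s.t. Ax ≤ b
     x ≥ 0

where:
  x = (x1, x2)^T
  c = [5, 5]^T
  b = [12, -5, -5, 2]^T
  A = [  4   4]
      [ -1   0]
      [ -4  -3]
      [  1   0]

Infeasible (no feasible solution exists)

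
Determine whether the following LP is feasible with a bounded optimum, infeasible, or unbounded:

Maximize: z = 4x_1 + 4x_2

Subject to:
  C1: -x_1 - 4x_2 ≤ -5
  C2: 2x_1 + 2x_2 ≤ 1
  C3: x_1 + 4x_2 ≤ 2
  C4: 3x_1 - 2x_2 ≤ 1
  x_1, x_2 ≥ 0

Infeasible (no feasible solution exists)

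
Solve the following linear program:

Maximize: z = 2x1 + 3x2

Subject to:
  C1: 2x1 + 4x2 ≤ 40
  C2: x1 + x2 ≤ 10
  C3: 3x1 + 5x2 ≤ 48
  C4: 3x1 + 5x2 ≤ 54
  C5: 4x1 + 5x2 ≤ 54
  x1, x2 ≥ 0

Evaluate the objective at each vertex of the feasible region:
  z(0, 0) = 0
  z(10, 0) = 20
  z(1, 9) = 29  ←
  z(0, 9.6) = 28.8
The maximum is at x1 = 1, x2 = 9.

x1 = 1, x2 = 9, z = 29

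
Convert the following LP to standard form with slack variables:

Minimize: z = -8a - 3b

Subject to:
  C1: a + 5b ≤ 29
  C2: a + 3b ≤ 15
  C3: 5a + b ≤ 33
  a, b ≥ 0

min z = -8a - 3b

s.t.
  a + 5b + s1 = 29
  a + 3b + s2 = 15
  5a + b + s3 = 33
  a, b, s1, s2, s3 ≥ 0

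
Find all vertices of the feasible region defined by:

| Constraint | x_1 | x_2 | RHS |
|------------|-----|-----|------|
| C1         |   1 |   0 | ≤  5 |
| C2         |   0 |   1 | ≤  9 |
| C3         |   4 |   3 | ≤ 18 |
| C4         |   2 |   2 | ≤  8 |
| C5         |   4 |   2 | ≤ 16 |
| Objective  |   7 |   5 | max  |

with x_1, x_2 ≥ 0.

(0, 0), (4, 0), (0, 4)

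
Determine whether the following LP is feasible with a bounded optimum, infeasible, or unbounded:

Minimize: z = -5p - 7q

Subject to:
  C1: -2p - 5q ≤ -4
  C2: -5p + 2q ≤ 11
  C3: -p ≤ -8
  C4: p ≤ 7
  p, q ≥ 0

Infeasible (no feasible solution exists)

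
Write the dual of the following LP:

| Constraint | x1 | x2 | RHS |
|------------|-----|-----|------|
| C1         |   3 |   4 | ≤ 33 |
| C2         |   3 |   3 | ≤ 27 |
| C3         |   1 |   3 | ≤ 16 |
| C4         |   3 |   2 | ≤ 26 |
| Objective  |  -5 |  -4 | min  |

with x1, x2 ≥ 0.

Primal min cᵀx s.t. Ax ≤ b, x ≥ 0  →  Dual max −bᵀy s.t. Aᵀy ≥ −c, y ≥ 0.

Maximize: z = -33y1 - 27y2 - 16y3 - 26y4

Subject to:
  3y1 + 3y2 + y3 + 3y4 ≥ 5
  4y1 + 3y2 + 3y3 + 2y4 ≥ 4
  y1, y2, y3, y4 ≥ 0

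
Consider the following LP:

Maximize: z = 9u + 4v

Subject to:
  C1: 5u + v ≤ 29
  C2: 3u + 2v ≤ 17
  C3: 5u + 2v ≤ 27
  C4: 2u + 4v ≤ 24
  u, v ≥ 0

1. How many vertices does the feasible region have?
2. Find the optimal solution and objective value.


1. 5
2. u = 5, v = 1, z = 49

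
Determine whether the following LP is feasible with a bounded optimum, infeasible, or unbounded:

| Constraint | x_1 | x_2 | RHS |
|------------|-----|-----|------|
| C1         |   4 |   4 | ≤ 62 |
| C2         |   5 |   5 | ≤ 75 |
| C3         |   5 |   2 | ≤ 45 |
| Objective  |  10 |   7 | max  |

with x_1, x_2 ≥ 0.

Feasible with a bounded optimal solution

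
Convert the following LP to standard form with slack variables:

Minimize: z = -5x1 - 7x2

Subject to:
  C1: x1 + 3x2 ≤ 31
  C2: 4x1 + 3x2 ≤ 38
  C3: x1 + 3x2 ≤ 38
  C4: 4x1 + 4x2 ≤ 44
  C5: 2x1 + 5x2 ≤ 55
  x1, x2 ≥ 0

min z = -5x1 - 7x2

s.t.
  x1 + 3x2 + s1 = 31
  4x1 + 3x2 + s2 = 38
  x1 + 3x2 + s3 = 38
  4x1 + 4x2 + s4 = 44
  2x1 + 5x2 + s5 = 55
  x1, x2, s1, s2, s3, s4, s5 ≥ 0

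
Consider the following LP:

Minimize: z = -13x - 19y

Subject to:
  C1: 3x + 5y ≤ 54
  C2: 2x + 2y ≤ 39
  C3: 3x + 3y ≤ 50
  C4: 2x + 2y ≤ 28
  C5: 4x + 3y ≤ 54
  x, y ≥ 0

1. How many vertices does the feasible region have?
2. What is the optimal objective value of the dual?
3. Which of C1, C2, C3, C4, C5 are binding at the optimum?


1. 5
2. -218
3. C1, C4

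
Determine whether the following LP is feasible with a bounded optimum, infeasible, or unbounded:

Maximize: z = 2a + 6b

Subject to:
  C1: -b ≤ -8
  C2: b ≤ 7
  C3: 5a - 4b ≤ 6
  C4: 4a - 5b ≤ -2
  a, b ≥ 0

Infeasible (no feasible solution exists)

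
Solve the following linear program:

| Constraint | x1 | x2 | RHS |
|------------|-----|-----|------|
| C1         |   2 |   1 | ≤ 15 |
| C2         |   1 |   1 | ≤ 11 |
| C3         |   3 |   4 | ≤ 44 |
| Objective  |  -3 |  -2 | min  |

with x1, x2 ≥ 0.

Evaluate the objective at each vertex of the feasible region:
  z(0, 0) = 0
  z(7.5, 0) = -22.5
  z(4, 7) = -26  ←
  z(0, 11) = -22
The minimum is at x1 = 4, x2 = 7.

x1 = 4, x2 = 7, z = -26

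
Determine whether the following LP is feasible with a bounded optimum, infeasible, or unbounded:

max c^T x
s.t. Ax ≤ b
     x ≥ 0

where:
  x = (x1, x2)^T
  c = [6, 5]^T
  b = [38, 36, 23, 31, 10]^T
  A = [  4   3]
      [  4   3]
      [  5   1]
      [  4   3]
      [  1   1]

Feasible with a bounded optimal solution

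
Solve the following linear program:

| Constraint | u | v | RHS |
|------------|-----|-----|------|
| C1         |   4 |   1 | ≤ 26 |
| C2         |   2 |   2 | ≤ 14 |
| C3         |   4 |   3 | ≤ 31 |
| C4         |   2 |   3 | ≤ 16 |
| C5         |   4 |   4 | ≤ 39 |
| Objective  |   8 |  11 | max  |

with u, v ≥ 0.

Evaluate the objective at each vertex of the feasible region:
  z(0, 0) = 0
  z(6.5, 0) = 52
  z(6.333, 0.6667) = 58
  z(5, 2) = 62  ←
  z(0, 5.333) = 58.67
The maximum is at u = 5, v = 2.

u = 5, v = 2, z = 62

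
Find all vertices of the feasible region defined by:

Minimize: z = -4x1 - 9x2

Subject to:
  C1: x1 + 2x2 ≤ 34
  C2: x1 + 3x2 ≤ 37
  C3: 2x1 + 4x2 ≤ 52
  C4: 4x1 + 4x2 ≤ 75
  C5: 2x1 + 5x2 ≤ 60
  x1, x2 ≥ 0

(0, 0), (18.75, 0), (11.5, 7.25), (10, 8), (0, 12)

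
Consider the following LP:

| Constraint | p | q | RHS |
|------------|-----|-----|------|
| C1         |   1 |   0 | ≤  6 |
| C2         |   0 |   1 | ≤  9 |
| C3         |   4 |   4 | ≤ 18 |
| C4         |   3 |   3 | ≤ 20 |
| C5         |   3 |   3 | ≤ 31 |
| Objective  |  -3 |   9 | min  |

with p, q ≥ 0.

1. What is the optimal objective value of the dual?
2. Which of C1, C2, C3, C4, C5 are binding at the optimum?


1. -13.5
2. C3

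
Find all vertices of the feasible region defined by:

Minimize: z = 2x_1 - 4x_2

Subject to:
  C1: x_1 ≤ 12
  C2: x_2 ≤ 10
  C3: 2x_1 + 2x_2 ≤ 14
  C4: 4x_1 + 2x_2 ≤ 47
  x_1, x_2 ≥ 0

(0, 0), (7, 0), (0, 7)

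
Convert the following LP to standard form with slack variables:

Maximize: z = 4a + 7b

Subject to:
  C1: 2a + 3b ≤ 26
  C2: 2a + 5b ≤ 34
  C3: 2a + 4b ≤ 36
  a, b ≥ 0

max z = 4a + 7b

s.t.
  2a + 3b + s1 = 26
  2a + 5b + s2 = 34
  2a + 4b + s3 = 36
  a, b, s1, s2, s3 ≥ 0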